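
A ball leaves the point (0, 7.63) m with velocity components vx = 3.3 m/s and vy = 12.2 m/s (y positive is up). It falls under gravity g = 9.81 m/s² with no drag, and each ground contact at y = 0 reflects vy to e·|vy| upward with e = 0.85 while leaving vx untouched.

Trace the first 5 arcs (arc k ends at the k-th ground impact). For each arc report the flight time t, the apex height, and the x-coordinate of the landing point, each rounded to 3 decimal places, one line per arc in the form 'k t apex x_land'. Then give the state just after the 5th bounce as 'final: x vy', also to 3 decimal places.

1 3.005 15.216 9.916
2 2.994 10.994 19.797
3 2.545 7.943 28.196
4 2.163 5.739 35.335
5 1.839 4.146 41.403
final: 41.403 7.666

Arc 1: start y=7.630, vy=12.200 → t=3.005, apex=15.216, x_land=9.916, impact vy=-17.278
  bounce: vy ← 0.85·17.278 = 14.687
Arc 2: start y=0.000, vy=14.687 → t=2.994, apex=10.994, x_land=19.797, impact vy=-14.687
  bounce: vy ← 0.85·14.687 = 12.484
Arc 3: start y=0.000, vy=12.484 → t=2.545, apex=7.943, x_land=28.196, impact vy=-12.484
  bounce: vy ← 0.85·12.484 = 10.611
Arc 4: start y=0.000, vy=10.611 → t=2.163, apex=5.739, x_land=35.335, impact vy=-10.611
  bounce: vy ← 0.85·10.611 = 9.019
Arc 5: start y=0.000, vy=9.019 → t=1.839, apex=4.146, x_land=41.403, impact vy=-9.019
  bounce: vy ← 0.85·9.019 = 7.666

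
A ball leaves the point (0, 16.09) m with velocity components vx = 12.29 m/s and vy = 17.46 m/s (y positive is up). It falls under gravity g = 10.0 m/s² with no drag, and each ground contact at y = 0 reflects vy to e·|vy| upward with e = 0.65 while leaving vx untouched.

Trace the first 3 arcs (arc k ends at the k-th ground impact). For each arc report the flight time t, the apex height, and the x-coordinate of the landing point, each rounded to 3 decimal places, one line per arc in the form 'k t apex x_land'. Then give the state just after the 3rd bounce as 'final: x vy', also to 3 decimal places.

1 4.249 31.333 52.224
2 3.254 13.238 92.219
3 2.115 5.593 118.216
final: 118.216 6.875

Arc 1: start y=16.090, vy=17.460 → t=4.249, apex=31.333, x_land=52.224, impact vy=-25.033
  bounce: vy ← 0.65·25.033 = 16.271
Arc 2: start y=0.000, vy=16.271 → t=3.254, apex=13.238, x_land=92.219, impact vy=-16.271
  bounce: vy ← 0.65·16.271 = 10.576
Arc 3: start y=0.000, vy=10.576 → t=2.115, apex=5.593, x_land=118.216, impact vy=-10.576
  bounce: vy ← 0.65·10.576 = 6.875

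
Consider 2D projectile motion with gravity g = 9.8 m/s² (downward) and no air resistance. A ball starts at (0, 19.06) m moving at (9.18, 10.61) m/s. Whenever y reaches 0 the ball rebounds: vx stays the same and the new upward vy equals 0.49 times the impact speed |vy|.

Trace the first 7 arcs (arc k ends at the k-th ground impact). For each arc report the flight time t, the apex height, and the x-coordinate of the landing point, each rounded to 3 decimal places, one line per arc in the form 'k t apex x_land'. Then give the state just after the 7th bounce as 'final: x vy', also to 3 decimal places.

1 3.333 24.803 30.593
2 2.205 5.955 50.833
3 1.080 1.430 60.751
4 0.529 0.343 65.611
5 0.259 0.082 67.992
6 0.127 0.020 69.159
7 0.062 0.005 69.731
final: 69.731 0.150

Arc 1: start y=19.060, vy=10.610 → t=3.333, apex=24.803, x_land=30.593, impact vy=-22.049
  bounce: vy ← 0.49·22.049 = 10.804
Arc 2: start y=0.000, vy=10.804 → t=2.205, apex=5.955, x_land=50.833, impact vy=-10.804
  bounce: vy ← 0.49·10.804 = 5.294
Arc 3: start y=0.000, vy=5.294 → t=1.080, apex=1.430, x_land=60.751, impact vy=-5.294
  bounce: vy ← 0.49·5.294 = 2.594
Arc 4: start y=0.000, vy=2.594 → t=0.529, apex=0.343, x_land=65.611, impact vy=-2.594
  bounce: vy ← 0.49·2.594 = 1.271
Arc 5: start y=0.000, vy=1.271 → t=0.259, apex=0.082, x_land=67.992, impact vy=-1.271
  bounce: vy ← 0.49·1.271 = 0.623
Arc 6: start y=0.000, vy=0.623 → t=0.127, apex=0.020, x_land=69.159, impact vy=-0.623
  bounce: vy ← 0.49·0.623 = 0.305
Arc 7: start y=0.000, vy=0.305 → t=0.062, apex=0.005, x_land=69.731, impact vy=-0.305
  bounce: vy ← 0.49·0.305 = 0.150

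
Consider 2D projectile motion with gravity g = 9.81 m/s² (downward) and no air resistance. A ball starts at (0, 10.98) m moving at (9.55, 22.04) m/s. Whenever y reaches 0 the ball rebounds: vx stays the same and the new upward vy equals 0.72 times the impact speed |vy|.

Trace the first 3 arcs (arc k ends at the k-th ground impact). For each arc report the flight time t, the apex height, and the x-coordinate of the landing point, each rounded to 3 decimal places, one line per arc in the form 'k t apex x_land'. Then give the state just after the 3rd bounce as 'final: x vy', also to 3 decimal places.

Arc 1: start y=10.980, vy=22.040 → t=4.946, apex=35.738, x_land=47.234, impact vy=-26.480
  bounce: vy ← 0.72·26.480 = 19.066
Arc 2: start y=0.000, vy=19.066 → t=3.887, apex=18.527, x_land=84.355, impact vy=-19.066
  bounce: vy ← 0.72·19.066 = 13.727
Arc 3: start y=0.000, vy=13.727 → t=2.799, apex=9.604, x_land=111.081, impact vy=-13.727
  bounce: vy ← 0.72·13.727 = 9.884

1 4.946 35.738 47.234
2 3.887 18.527 84.355
3 2.799 9.604 111.081
final: 111.081 9.884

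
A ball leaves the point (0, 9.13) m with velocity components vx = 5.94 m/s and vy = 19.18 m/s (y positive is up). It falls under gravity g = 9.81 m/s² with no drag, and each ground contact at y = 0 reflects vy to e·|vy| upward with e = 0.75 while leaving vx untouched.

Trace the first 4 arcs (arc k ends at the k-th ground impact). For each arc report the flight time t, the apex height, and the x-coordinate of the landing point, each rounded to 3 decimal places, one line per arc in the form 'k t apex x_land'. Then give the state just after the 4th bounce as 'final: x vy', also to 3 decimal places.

1 4.339 27.880 25.775
2 3.576 15.682 47.018
3 2.682 8.821 62.949
4 2.012 4.962 74.898
final: 74.898 7.400

Arc 1: start y=9.130, vy=19.180 → t=4.339, apex=27.880, x_land=25.775, impact vy=-23.388
  bounce: vy ← 0.75·23.388 = 17.541
Arc 2: start y=0.000, vy=17.541 → t=3.576, apex=15.682, x_land=47.018, impact vy=-17.541
  bounce: vy ← 0.75·17.541 = 13.156
Arc 3: start y=0.000, vy=13.156 → t=2.682, apex=8.821, x_land=62.949, impact vy=-13.156
  bounce: vy ← 0.75·13.156 = 9.867
Arc 4: start y=0.000, vy=9.867 → t=2.012, apex=4.962, x_land=74.898, impact vy=-9.867
  bounce: vy ← 0.75·9.867 = 7.400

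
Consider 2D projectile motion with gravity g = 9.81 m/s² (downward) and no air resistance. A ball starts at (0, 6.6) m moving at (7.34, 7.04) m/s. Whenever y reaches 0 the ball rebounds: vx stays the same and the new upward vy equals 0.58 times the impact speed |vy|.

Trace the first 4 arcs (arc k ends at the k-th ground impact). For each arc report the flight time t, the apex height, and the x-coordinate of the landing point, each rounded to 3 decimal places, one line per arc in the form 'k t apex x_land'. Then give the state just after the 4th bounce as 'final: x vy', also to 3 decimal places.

1 2.082 9.126 15.279
2 1.582 3.070 26.893
3 0.918 1.033 33.629
4 0.532 0.347 37.536
final: 37.536 1.514

Arc 1: start y=6.600, vy=7.040 → t=2.082, apex=9.126, x_land=15.279, impact vy=-13.381
  bounce: vy ← 0.58·13.381 = 7.761
Arc 2: start y=0.000, vy=7.761 → t=1.582, apex=3.070, x_land=26.893, impact vy=-7.761
  bounce: vy ← 0.58·7.761 = 4.501
Arc 3: start y=0.000, vy=4.501 → t=0.918, apex=1.033, x_land=33.629, impact vy=-4.501
  bounce: vy ← 0.58·4.501 = 2.611
Arc 4: start y=0.000, vy=2.611 → t=0.532, apex=0.347, x_land=37.536, impact vy=-2.611
  bounce: vy ← 0.58·2.611 = 1.514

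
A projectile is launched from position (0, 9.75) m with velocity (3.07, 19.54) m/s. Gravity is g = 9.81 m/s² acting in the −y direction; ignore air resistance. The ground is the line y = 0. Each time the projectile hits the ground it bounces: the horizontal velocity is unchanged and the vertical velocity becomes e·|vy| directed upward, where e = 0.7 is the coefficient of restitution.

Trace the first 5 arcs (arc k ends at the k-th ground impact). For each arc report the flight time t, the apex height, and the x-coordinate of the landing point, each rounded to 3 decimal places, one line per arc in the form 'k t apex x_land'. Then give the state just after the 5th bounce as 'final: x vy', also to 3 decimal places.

Arc 1: start y=9.750, vy=19.540 → t=4.432, apex=29.210, x_land=13.607, impact vy=-23.940
  bounce: vy ← 0.7·23.940 = 16.758
Arc 2: start y=0.000, vy=16.758 → t=3.416, apex=14.313, x_land=24.095, impact vy=-16.758
  bounce: vy ← 0.7·16.758 = 11.730
Arc 3: start y=0.000, vy=11.730 → t=2.392, apex=7.013, x_land=31.437, impact vy=-11.730
  bounce: vy ← 0.7·11.730 = 8.211
Arc 4: start y=0.000, vy=8.211 → t=1.674, apex=3.437, x_land=36.577, impact vy=-8.211
  bounce: vy ← 0.7·8.211 = 5.748
Arc 5: start y=0.000, vy=5.748 → t=1.172, apex=1.684, x_land=40.174, impact vy=-5.748
  bounce: vy ← 0.7·5.748 = 4.024

1 4.432 29.210 13.607
2 3.416 14.313 24.095
3 2.392 7.013 31.437
4 1.674 3.437 36.577
5 1.172 1.684 40.174
final: 40.174 4.024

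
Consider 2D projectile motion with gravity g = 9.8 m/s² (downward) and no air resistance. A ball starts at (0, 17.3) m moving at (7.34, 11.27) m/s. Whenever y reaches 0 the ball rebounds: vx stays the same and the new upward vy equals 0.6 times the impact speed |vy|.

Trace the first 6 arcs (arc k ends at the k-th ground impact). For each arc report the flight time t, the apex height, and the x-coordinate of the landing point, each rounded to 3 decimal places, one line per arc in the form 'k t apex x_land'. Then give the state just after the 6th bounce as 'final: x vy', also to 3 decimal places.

1 3.353 23.780 24.611
2 2.644 8.561 44.015
3 1.586 3.082 55.657
4 0.952 1.109 62.642
5 0.571 0.399 66.834
6 0.343 0.144 69.348
final: 69.348 1.007

Arc 1: start y=17.300, vy=11.270 → t=3.353, apex=23.780, x_land=24.611, impact vy=-21.589
  bounce: vy ← 0.6·21.589 = 12.954
Arc 2: start y=0.000, vy=12.954 → t=2.644, apex=8.561, x_land=44.015, impact vy=-12.954
  bounce: vy ← 0.6·12.954 = 7.772
Arc 3: start y=0.000, vy=7.772 → t=1.586, apex=3.082, x_land=55.657, impact vy=-7.772
  bounce: vy ← 0.6·7.772 = 4.663
Arc 4: start y=0.000, vy=4.663 → t=0.952, apex=1.109, x_land=62.642, impact vy=-4.663
  bounce: vy ← 0.6·4.663 = 2.798
Arc 5: start y=0.000, vy=2.798 → t=0.571, apex=0.399, x_land=66.834, impact vy=-2.798
  bounce: vy ← 0.6·2.798 = 1.679
Arc 6: start y=0.000, vy=1.679 → t=0.343, apex=0.144, x_land=69.348, impact vy=-1.679
  bounce: vy ← 0.6·1.679 = 1.007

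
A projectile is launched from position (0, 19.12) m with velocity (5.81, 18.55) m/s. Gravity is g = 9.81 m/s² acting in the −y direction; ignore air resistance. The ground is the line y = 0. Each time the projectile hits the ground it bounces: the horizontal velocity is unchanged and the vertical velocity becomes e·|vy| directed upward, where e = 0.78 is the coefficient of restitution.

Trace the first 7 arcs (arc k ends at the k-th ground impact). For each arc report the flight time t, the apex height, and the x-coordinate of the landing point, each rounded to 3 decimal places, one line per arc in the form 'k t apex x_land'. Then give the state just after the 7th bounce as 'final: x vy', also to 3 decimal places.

Arc 1: start y=19.120, vy=18.550 → t=4.625, apex=36.658, x_land=26.870, impact vy=-26.819
  bounce: vy ← 0.78·26.819 = 20.919
Arc 2: start y=0.000, vy=20.919 → t=4.265, apex=22.303, x_land=51.648, impact vy=-20.919
  bounce: vy ← 0.78·20.919 = 16.316
Arc 3: start y=0.000, vy=16.316 → t=3.326, apex=13.569, x_land=70.975, impact vy=-16.316
  bounce: vy ← 0.78·16.316 = 12.727
Arc 4: start y=0.000, vy=12.727 → t=2.595, apex=8.255, x_land=86.050, impact vy=-12.727
  bounce: vy ← 0.78·12.727 = 9.927
Arc 5: start y=0.000, vy=9.927 → t=2.024, apex=5.023, x_land=97.808, impact vy=-9.927
  bounce: vy ← 0.78·9.927 = 7.743
Arc 6: start y=0.000, vy=7.743 → t=1.579, apex=3.056, x_land=106.980, impact vy=-7.743
  bounce: vy ← 0.78·7.743 = 6.040
Arc 7: start y=0.000, vy=6.040 → t=1.231, apex=1.859, x_land=114.134, impact vy=-6.040
  bounce: vy ← 0.78·6.040 = 4.711

1 4.625 36.658 26.870
2 4.265 22.303 51.648
3 3.326 13.569 70.975
4 2.595 8.255 86.050
5 2.024 5.023 97.808
6 1.579 3.056 106.980
7 1.231 1.859 114.134
final: 114.134 4.711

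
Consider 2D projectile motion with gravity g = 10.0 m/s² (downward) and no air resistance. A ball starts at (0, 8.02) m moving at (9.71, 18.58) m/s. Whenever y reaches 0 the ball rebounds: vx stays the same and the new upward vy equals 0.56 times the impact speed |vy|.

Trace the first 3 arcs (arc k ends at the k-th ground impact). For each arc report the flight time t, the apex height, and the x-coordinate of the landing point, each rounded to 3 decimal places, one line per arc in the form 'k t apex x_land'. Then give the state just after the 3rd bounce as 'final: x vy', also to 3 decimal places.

1 4.107 25.281 39.875
2 2.518 7.928 64.329
3 1.410 2.486 78.023
final: 78.023 3.949

Arc 1: start y=8.020, vy=18.580 → t=4.107, apex=25.281, x_land=39.875, impact vy=-22.486
  bounce: vy ← 0.56·22.486 = 12.592
Arc 2: start y=0.000, vy=12.592 → t=2.518, apex=7.928, x_land=64.329, impact vy=-12.592
  bounce: vy ← 0.56·12.592 = 7.052
Arc 3: start y=0.000, vy=7.052 → t=1.410, apex=2.486, x_land=78.023, impact vy=-7.052
  bounce: vy ← 0.56·7.052 = 3.949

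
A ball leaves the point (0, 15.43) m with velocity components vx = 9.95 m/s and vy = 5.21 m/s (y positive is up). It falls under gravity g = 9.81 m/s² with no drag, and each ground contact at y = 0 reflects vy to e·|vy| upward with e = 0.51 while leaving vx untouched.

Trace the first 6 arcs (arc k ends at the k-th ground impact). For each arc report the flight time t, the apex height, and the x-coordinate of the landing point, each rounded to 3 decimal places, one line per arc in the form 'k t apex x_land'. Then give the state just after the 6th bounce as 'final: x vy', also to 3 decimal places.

1 2.383 16.813 23.706
2 1.888 4.373 42.496
3 0.963 1.137 52.079
4 0.491 0.296 56.967
5 0.251 0.077 59.459
6 0.128 0.020 60.731
final: 60.731 0.320

Arc 1: start y=15.430, vy=5.210 → t=2.383, apex=16.813, x_land=23.706, impact vy=-18.163
  bounce: vy ← 0.51·18.163 = 9.263
Arc 2: start y=0.000, vy=9.263 → t=1.888, apex=4.373, x_land=42.496, impact vy=-9.263
  bounce: vy ← 0.51·9.263 = 4.724
Arc 3: start y=0.000, vy=4.724 → t=0.963, apex=1.137, x_land=52.079, impact vy=-4.724
  bounce: vy ← 0.51·4.724 = 2.409
Arc 4: start y=0.000, vy=2.409 → t=0.491, apex=0.296, x_land=56.967, impact vy=-2.409
  bounce: vy ← 0.51·2.409 = 1.229
Arc 5: start y=0.000, vy=1.229 → t=0.251, apex=0.077, x_land=59.459, impact vy=-1.229
  bounce: vy ← 0.51·1.229 = 0.627
Arc 6: start y=0.000, vy=0.627 → t=0.128, apex=0.020, x_land=60.731, impact vy=-0.627
  bounce: vy ← 0.51·0.627 = 0.320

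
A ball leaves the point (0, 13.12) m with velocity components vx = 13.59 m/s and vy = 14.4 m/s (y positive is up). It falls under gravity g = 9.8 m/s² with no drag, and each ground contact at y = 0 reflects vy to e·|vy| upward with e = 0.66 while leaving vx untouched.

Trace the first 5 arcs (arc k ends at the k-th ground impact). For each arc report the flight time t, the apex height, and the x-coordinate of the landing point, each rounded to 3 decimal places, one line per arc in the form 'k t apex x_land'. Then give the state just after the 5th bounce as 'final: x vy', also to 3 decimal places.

1 3.669 23.700 49.857
2 2.903 10.324 89.308
3 1.916 4.497 115.346
4 1.265 1.959 132.532
5 0.835 0.853 143.874
final: 143.874 2.699

Arc 1: start y=13.120, vy=14.400 → t=3.669, apex=23.700, x_land=49.857, impact vy=-21.553
  bounce: vy ← 0.66·21.553 = 14.225
Arc 2: start y=0.000, vy=14.225 → t=2.903, apex=10.324, x_land=89.308, impact vy=-14.225
  bounce: vy ← 0.66·14.225 = 9.388
Arc 3: start y=0.000, vy=9.388 → t=1.916, apex=4.497, x_land=115.346, impact vy=-9.388
  bounce: vy ← 0.66·9.388 = 6.196
Arc 4: start y=0.000, vy=6.196 → t=1.265, apex=1.959, x_land=132.532, impact vy=-6.196
  bounce: vy ← 0.66·6.196 = 4.090
Arc 5: start y=0.000, vy=4.090 → t=0.835, apex=0.853, x_land=143.874, impact vy=-4.090
  bounce: vy ← 0.66·4.090 = 2.699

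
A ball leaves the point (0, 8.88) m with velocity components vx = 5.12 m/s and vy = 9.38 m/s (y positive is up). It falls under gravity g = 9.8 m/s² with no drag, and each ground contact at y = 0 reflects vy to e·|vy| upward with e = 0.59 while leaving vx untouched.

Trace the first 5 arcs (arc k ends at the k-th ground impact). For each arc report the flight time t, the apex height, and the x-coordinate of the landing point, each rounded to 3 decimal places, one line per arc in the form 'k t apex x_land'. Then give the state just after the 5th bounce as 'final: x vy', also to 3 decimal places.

1 2.609 13.369 13.358
2 1.949 4.654 23.337
3 1.150 1.620 29.225
4 0.678 0.564 32.699
5 0.400 0.196 34.748
final: 34.748 1.157

Arc 1: start y=8.880, vy=9.380 → t=2.609, apex=13.369, x_land=13.358, impact vy=-16.187
  bounce: vy ← 0.59·16.187 = 9.551
Arc 2: start y=0.000, vy=9.551 → t=1.949, apex=4.654, x_land=23.337, impact vy=-9.551
  bounce: vy ← 0.59·9.551 = 5.635
Arc 3: start y=0.000, vy=5.635 → t=1.150, apex=1.620, x_land=29.225, impact vy=-5.635
  bounce: vy ← 0.59·5.635 = 3.325
Arc 4: start y=0.000, vy=3.325 → t=0.678, apex=0.564, x_land=32.699, impact vy=-3.325
  bounce: vy ← 0.59·3.325 = 1.961
Arc 5: start y=0.000, vy=1.961 → t=0.400, apex=0.196, x_land=34.748, impact vy=-1.961
  bounce: vy ← 0.59·1.961 = 1.157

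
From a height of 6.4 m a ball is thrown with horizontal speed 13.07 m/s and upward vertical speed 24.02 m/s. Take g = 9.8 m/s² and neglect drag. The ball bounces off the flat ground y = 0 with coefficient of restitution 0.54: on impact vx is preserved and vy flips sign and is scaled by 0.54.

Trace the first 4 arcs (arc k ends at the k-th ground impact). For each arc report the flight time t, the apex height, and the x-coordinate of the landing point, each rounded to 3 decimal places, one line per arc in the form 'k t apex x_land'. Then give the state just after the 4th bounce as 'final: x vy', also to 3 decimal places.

1 5.155 35.837 67.381
2 2.921 10.450 105.555
3 1.577 3.047 126.169
4 0.852 0.889 137.300
final: 137.300 2.254

Arc 1: start y=6.400, vy=24.020 → t=5.155, apex=35.837, x_land=67.381, impact vy=-26.503
  bounce: vy ← 0.54·26.503 = 14.312
Arc 2: start y=0.000, vy=14.312 → t=2.921, apex=10.450, x_land=105.555, impact vy=-14.312
  bounce: vy ← 0.54·14.312 = 7.728
Arc 3: start y=0.000, vy=7.728 → t=1.577, apex=3.047, x_land=126.169, impact vy=-7.728
  bounce: vy ← 0.54·7.728 = 4.173
Arc 4: start y=0.000, vy=4.173 → t=0.852, apex=0.889, x_land=137.300, impact vy=-4.173
  bounce: vy ← 0.54·4.173 = 2.254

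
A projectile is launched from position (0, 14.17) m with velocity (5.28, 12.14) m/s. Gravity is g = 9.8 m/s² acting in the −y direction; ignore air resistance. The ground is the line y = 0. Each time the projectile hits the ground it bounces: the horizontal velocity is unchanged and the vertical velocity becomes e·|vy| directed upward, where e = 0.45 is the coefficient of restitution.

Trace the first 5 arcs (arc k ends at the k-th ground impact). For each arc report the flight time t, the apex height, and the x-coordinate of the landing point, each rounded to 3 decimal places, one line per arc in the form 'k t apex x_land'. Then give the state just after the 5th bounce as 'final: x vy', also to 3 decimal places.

1 3.343 21.689 17.649
2 1.894 4.392 27.647
3 0.852 0.889 32.146
4 0.383 0.180 34.171
5 0.173 0.036 35.082
final: 35.082 0.380

Arc 1: start y=14.170, vy=12.140 → t=3.343, apex=21.689, x_land=17.649, impact vy=-20.618
  bounce: vy ← 0.45·20.618 = 9.278
Arc 2: start y=0.000, vy=9.278 → t=1.894, apex=4.392, x_land=27.647, impact vy=-9.278
  bounce: vy ← 0.45·9.278 = 4.175
Arc 3: start y=0.000, vy=4.175 → t=0.852, apex=0.889, x_land=32.146, impact vy=-4.175
  bounce: vy ← 0.45·4.175 = 1.879
Arc 4: start y=0.000, vy=1.879 → t=0.383, apex=0.180, x_land=34.171, impact vy=-1.879
  bounce: vy ← 0.45·1.879 = 0.845
Arc 5: start y=0.000, vy=0.845 → t=0.173, apex=0.036, x_land=35.082, impact vy=-0.845
  bounce: vy ← 0.45·0.845 = 0.380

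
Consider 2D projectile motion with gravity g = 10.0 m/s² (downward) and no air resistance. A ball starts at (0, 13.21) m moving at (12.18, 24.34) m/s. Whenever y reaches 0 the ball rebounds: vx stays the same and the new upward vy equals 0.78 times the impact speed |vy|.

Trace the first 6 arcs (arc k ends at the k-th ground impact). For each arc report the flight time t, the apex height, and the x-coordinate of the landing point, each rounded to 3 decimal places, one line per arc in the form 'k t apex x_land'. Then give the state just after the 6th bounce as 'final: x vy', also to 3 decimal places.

1 5.361 42.832 65.295
2 4.566 26.059 120.907
3 3.561 15.854 164.285
4 2.778 9.646 198.119
5 2.167 5.868 224.510
6 1.690 3.570 245.095
final: 245.095 6.591

Arc 1: start y=13.210, vy=24.340 → t=5.361, apex=42.832, x_land=65.295, impact vy=-29.268
  bounce: vy ← 0.78·29.268 = 22.829
Arc 2: start y=0.000, vy=22.829 → t=4.566, apex=26.059, x_land=120.907, impact vy=-22.829
  bounce: vy ← 0.78·22.829 = 17.807
Arc 3: start y=0.000, vy=17.807 → t=3.561, apex=15.854, x_land=164.285, impact vy=-17.807
  bounce: vy ← 0.78·17.807 = 13.889
Arc 4: start y=0.000, vy=13.889 → t=2.778, apex=9.646, x_land=198.119, impact vy=-13.889
  bounce: vy ← 0.78·13.889 = 10.834
Arc 5: start y=0.000, vy=10.834 → t=2.167, apex=5.868, x_land=224.510, impact vy=-10.834
  bounce: vy ← 0.78·10.834 = 8.450
Arc 6: start y=0.000, vy=8.450 → t=1.690, apex=3.570, x_land=245.095, impact vy=-8.450
  bounce: vy ← 0.78·8.450 = 6.591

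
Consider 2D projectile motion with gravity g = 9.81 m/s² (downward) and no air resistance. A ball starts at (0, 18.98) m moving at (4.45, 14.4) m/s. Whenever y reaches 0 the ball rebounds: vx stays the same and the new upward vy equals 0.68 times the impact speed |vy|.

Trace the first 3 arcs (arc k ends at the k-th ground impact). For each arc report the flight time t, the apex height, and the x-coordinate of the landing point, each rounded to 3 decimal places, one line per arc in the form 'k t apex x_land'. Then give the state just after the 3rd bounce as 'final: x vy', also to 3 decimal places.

Arc 1: start y=18.980, vy=14.400 → t=3.922, apex=29.549, x_land=17.454, impact vy=-24.078
  bounce: vy ← 0.68·24.078 = 16.373
Arc 2: start y=0.000, vy=16.373 → t=3.338, apex=13.663, x_land=32.309, impact vy=-16.373
  bounce: vy ← 0.68·16.373 = 11.134
Arc 3: start y=0.000, vy=11.134 → t=2.270, apex=6.318, x_land=42.409, impact vy=-11.134
  bounce: vy ← 0.68·11.134 = 7.571

1 3.922 29.549 17.454
2 3.338 13.663 32.309
3 2.270 6.318 42.409
final: 42.409 7.571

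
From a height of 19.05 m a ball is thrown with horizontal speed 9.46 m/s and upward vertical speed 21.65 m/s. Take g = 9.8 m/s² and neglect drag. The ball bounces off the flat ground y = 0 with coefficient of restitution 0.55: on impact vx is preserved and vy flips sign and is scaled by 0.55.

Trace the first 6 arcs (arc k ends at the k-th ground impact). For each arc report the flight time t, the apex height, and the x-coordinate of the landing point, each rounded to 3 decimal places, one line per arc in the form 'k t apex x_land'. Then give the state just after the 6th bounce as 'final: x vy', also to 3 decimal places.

Arc 1: start y=19.050, vy=21.650 → t=5.170, apex=42.964, x_land=48.911, impact vy=-29.019
  bounce: vy ← 0.55·29.019 = 15.960
Arc 2: start y=0.000, vy=15.960 → t=3.257, apex=12.997, x_land=79.725, impact vy=-15.960
  bounce: vy ← 0.55·15.960 = 8.778
Arc 3: start y=0.000, vy=8.778 → t=1.791, apex=3.932, x_land=96.672, impact vy=-8.778
  bounce: vy ← 0.55·8.778 = 4.828
Arc 4: start y=0.000, vy=4.828 → t=0.985, apex=1.189, x_land=105.993, impact vy=-4.828
  bounce: vy ← 0.55·4.828 = 2.655
Arc 5: start y=0.000, vy=2.655 → t=0.542, apex=0.360, x_land=111.120, impact vy=-2.655
  bounce: vy ← 0.55·2.655 = 1.460
Arc 6: start y=0.000, vy=1.460 → t=0.298, apex=0.109, x_land=113.939, impact vy=-1.460
  bounce: vy ← 0.55·1.460 = 0.803

1 5.170 42.964 48.911
2 3.257 12.997 79.725
3 1.791 3.932 96.672
4 0.985 1.189 105.993
5 0.542 0.360 111.120
6 0.298 0.109 113.939
final: 113.939 0.803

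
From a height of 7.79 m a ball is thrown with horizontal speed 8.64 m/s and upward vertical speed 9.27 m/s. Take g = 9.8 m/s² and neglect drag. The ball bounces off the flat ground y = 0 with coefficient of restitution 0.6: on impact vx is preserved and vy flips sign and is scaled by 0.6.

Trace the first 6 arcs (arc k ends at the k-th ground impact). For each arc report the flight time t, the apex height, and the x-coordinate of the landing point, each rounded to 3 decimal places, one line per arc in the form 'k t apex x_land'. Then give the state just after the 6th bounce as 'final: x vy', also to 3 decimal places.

1 2.522 12.174 21.792
2 1.891 4.383 38.134
3 1.135 1.578 47.940
4 0.681 0.568 53.823
5 0.409 0.204 57.353
6 0.245 0.074 59.471
final: 59.471 0.721

Arc 1: start y=7.790, vy=9.270 → t=2.522, apex=12.174, x_land=21.792, impact vy=-15.447
  bounce: vy ← 0.6·15.447 = 9.268
Arc 2: start y=0.000, vy=9.268 → t=1.891, apex=4.383, x_land=38.134, impact vy=-9.268
  bounce: vy ← 0.6·9.268 = 5.561
Arc 3: start y=0.000, vy=5.561 → t=1.135, apex=1.578, x_land=47.940, impact vy=-5.561
  bounce: vy ← 0.6·5.561 = 3.337
Arc 4: start y=0.000, vy=3.337 → t=0.681, apex=0.568, x_land=53.823, impact vy=-3.337
  bounce: vy ← 0.6·3.337 = 2.002
Arc 5: start y=0.000, vy=2.002 → t=0.409, apex=0.204, x_land=57.353, impact vy=-2.002
  bounce: vy ← 0.6·2.002 = 1.201
Arc 6: start y=0.000, vy=1.201 → t=0.245, apex=0.074, x_land=59.471, impact vy=-1.201
  bounce: vy ← 0.6·1.201 = 0.721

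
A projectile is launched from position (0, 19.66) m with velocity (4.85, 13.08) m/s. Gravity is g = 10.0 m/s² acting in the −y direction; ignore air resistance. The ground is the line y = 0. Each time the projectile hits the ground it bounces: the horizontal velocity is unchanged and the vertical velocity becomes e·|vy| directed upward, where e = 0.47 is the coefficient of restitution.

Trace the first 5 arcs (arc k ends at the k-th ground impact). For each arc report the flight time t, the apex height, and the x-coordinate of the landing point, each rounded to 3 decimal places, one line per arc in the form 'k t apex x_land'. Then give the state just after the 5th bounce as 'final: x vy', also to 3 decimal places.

Arc 1: start y=19.660, vy=13.080 → t=3.683, apex=28.214, x_land=17.865, impact vy=-23.755
  bounce: vy ← 0.47·23.755 = 11.165
Arc 2: start y=0.000, vy=11.165 → t=2.233, apex=6.233, x_land=28.695, impact vy=-11.165
  bounce: vy ← 0.47·11.165 = 5.247
Arc 3: start y=0.000, vy=5.247 → t=1.049, apex=1.377, x_land=33.785, impact vy=-5.247
  bounce: vy ← 0.47·5.247 = 2.466
Arc 4: start y=0.000, vy=2.466 → t=0.493, apex=0.304, x_land=36.177, impact vy=-2.466
  bounce: vy ← 0.47·2.466 = 1.159
Arc 5: start y=0.000, vy=1.159 → t=0.232, apex=0.067, x_land=37.301, impact vy=-1.159
  bounce: vy ← 0.47·1.159 = 0.545

1 3.683 28.214 17.865
2 2.233 6.233 28.695
3 1.049 1.377 33.785
4 0.493 0.304 36.177
5 0.232 0.067 37.301
final: 37.301 0.545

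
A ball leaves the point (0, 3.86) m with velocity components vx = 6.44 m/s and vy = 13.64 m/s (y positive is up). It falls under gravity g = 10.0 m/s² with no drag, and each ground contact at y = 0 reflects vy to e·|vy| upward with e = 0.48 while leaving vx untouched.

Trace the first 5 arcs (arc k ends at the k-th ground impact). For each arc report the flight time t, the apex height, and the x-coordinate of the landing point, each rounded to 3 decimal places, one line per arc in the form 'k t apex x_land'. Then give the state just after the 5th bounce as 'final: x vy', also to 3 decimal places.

1 2.986 13.162 19.233
2 1.558 3.033 29.264
3 0.748 0.699 34.079
4 0.359 0.161 36.390
5 0.172 0.037 37.499
final: 37.499 0.413

Arc 1: start y=3.860, vy=13.640 → t=2.986, apex=13.162, x_land=19.233, impact vy=-16.225
  bounce: vy ← 0.48·16.225 = 7.788
Arc 2: start y=0.000, vy=7.788 → t=1.558, apex=3.033, x_land=29.264, impact vy=-7.788
  bounce: vy ← 0.48·7.788 = 3.738
Arc 3: start y=0.000, vy=3.738 → t=0.748, apex=0.699, x_land=34.079, impact vy=-3.738
  bounce: vy ← 0.48·3.738 = 1.794
Arc 4: start y=0.000, vy=1.794 → t=0.359, apex=0.161, x_land=36.390, impact vy=-1.794
  bounce: vy ← 0.48·1.794 = 0.861
Arc 5: start y=0.000, vy=0.861 → t=0.172, apex=0.037, x_land=37.499, impact vy=-0.861
  bounce: vy ← 0.48·0.861 = 0.413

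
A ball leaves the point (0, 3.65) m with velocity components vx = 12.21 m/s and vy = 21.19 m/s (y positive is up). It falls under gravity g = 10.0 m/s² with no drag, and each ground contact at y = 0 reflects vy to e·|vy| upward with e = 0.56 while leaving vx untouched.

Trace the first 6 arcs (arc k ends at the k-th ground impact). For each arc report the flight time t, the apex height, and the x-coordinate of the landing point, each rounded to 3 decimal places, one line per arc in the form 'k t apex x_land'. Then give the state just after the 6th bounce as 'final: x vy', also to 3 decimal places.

Arc 1: start y=3.650, vy=21.190 → t=4.404, apex=26.101, x_land=53.770, impact vy=-22.848
  bounce: vy ← 0.56·22.848 = 12.795
Arc 2: start y=0.000, vy=12.795 → t=2.559, apex=8.185, x_land=85.015, impact vy=-12.795
  bounce: vy ← 0.56·12.795 = 7.165
Arc 3: start y=0.000, vy=7.165 → t=1.433, apex=2.567, x_land=102.512, impact vy=-7.165
  bounce: vy ← 0.56·7.165 = 4.012
Arc 4: start y=0.000, vy=4.012 → t=0.802, apex=0.805, x_land=112.310, impact vy=-4.012
  bounce: vy ← 0.56·4.012 = 2.247
Arc 5: start y=0.000, vy=2.247 → t=0.449, apex=0.252, x_land=117.797, impact vy=-2.247
  bounce: vy ← 0.56·2.247 = 1.258
Arc 6: start y=0.000, vy=1.258 → t=0.252, apex=0.079, x_land=120.870, impact vy=-1.258
  bounce: vy ← 0.56·1.258 = 0.705

1 4.404 26.101 53.770
2 2.559 8.185 85.015
3 1.433 2.567 102.512
4 0.802 0.805 112.310
5 0.449 0.252 117.797
6 0.252 0.079 120.870
final: 120.870 0.705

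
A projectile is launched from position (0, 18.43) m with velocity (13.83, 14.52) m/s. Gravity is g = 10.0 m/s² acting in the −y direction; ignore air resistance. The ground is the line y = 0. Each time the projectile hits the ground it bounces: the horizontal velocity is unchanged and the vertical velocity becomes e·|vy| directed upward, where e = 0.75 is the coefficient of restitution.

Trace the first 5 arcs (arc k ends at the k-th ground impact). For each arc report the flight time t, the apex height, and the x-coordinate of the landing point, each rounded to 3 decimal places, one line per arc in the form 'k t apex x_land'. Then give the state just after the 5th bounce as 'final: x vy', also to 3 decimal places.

Arc 1: start y=18.430, vy=14.520 → t=3.859, apex=28.972, x_land=53.372, impact vy=-24.071
  bounce: vy ← 0.75·24.071 = 18.054
Arc 2: start y=0.000, vy=18.054 → t=3.611, apex=16.296, x_land=103.308, impact vy=-18.054
  bounce: vy ← 0.75·18.054 = 13.540
Arc 3: start y=0.000, vy=13.540 → t=2.708, apex=9.167, x_land=140.760, impact vy=-13.540
  bounce: vy ← 0.75·13.540 = 10.155
Arc 4: start y=0.000, vy=10.155 → t=2.031, apex=5.156, x_land=168.849, impact vy=-10.155
  bounce: vy ← 0.75·10.155 = 7.616
Arc 5: start y=0.000, vy=7.616 → t=1.523, apex=2.900, x_land=189.916, impact vy=-7.616
  bounce: vy ← 0.75·7.616 = 5.712

1 3.859 28.972 53.372
2 3.611 16.296 103.308
3 2.708 9.167 140.760
4 2.031 5.156 168.849
5 1.523 2.900 189.916
final: 189.916 5.712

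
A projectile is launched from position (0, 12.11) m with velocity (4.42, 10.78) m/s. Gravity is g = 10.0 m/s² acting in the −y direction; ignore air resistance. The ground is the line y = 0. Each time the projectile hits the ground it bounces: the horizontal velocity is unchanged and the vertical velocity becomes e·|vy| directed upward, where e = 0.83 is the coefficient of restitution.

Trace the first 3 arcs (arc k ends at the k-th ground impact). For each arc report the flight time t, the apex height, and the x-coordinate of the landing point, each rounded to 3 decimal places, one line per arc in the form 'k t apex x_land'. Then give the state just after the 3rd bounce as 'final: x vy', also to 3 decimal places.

Arc 1: start y=12.110, vy=10.780 → t=2.971, apex=17.920, x_land=13.133, impact vy=-18.932
  bounce: vy ← 0.83·18.932 = 15.713
Arc 2: start y=0.000, vy=15.713 → t=3.143, apex=12.345, x_land=27.023, impact vy=-15.713
  bounce: vy ← 0.83·15.713 = 13.042
Arc 3: start y=0.000, vy=13.042 → t=2.608, apex=8.505, x_land=38.552, impact vy=-13.042
  bounce: vy ← 0.83·13.042 = 10.825

1 2.971 17.920 13.133
2 3.143 12.345 27.023
3 2.608 8.505 38.552
final: 38.552 10.825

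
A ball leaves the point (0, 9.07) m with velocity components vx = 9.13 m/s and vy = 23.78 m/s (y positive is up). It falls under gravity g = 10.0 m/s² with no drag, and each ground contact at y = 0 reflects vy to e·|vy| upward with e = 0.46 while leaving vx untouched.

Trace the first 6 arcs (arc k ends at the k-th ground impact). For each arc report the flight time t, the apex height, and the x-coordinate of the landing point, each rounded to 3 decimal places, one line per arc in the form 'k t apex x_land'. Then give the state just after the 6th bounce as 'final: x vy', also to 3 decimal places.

1 5.111 37.344 46.663
2 2.514 7.902 69.618
3 1.157 1.672 80.178
4 0.532 0.354 85.035
5 0.245 0.075 87.270
6 0.113 0.016 88.297
final: 88.297 0.259

Arc 1: start y=9.070, vy=23.780 → t=5.111, apex=37.344, x_land=46.663, impact vy=-27.329
  bounce: vy ← 0.46·27.329 = 12.571
Arc 2: start y=0.000, vy=12.571 → t=2.514, apex=7.902, x_land=69.618, impact vy=-12.571
  bounce: vy ← 0.46·12.571 = 5.783
Arc 3: start y=0.000, vy=5.783 → t=1.157, apex=1.672, x_land=80.178, impact vy=-5.783
  bounce: vy ← 0.46·5.783 = 2.660
Arc 4: start y=0.000, vy=2.660 → t=0.532, apex=0.354, x_land=85.035, impact vy=-2.660
  bounce: vy ← 0.46·2.660 = 1.224
Arc 5: start y=0.000, vy=1.224 → t=0.245, apex=0.075, x_land=87.270, impact vy=-1.224
  bounce: vy ← 0.46·1.224 = 0.563
Arc 6: start y=0.000, vy=0.563 → t=0.113, apex=0.016, x_land=88.297, impact vy=-0.563
  bounce: vy ← 0.46·0.563 = 0.259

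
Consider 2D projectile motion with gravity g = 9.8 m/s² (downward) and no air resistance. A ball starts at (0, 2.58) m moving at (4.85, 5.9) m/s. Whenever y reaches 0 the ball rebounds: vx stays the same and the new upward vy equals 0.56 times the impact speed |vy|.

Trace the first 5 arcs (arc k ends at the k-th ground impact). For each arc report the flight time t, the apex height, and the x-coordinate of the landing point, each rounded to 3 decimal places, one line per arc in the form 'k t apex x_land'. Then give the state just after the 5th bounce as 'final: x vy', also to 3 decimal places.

1 1.545 4.356 7.493
2 1.056 1.366 12.614
3 0.591 0.428 15.482
4 0.331 0.134 17.089
5 0.185 0.042 17.988
final: 17.988 0.509

Arc 1: start y=2.580, vy=5.900 → t=1.545, apex=4.356, x_land=7.493, impact vy=-9.240
  bounce: vy ← 0.56·9.240 = 5.174
Arc 2: start y=0.000, vy=5.174 → t=1.056, apex=1.366, x_land=12.614, impact vy=-5.174
  bounce: vy ← 0.56·5.174 = 2.898
Arc 3: start y=0.000, vy=2.898 → t=0.591, apex=0.428, x_land=15.482, impact vy=-2.898
  bounce: vy ← 0.56·2.898 = 1.623
Arc 4: start y=0.000, vy=1.623 → t=0.331, apex=0.134, x_land=17.089, impact vy=-1.623
  bounce: vy ← 0.56·1.623 = 0.909
Arc 5: start y=0.000, vy=0.909 → t=0.185, apex=0.042, x_land=17.988, impact vy=-0.909
  bounce: vy ← 0.56·0.909 = 0.509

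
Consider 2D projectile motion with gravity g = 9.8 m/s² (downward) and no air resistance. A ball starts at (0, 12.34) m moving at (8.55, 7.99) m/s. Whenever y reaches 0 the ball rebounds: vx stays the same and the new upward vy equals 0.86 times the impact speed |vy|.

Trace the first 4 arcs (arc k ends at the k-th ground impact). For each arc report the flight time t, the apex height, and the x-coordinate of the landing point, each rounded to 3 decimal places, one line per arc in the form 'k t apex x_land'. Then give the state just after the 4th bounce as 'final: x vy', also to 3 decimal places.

Arc 1: start y=12.340, vy=7.990 → t=2.599, apex=15.597, x_land=22.225, impact vy=-17.484
  bounce: vy ← 0.86·17.484 = 15.037
Arc 2: start y=0.000, vy=15.037 → t=3.069, apex=11.536, x_land=48.462, impact vy=-15.037
  bounce: vy ← 0.86·15.037 = 12.931
Arc 3: start y=0.000, vy=12.931 → t=2.639, apex=8.532, x_land=71.026, impact vy=-12.931
  bounce: vy ← 0.86·12.931 = 11.121
Arc 4: start y=0.000, vy=11.121 → t=2.270, apex=6.310, x_land=90.432, impact vy=-11.121
  bounce: vy ← 0.86·11.121 = 9.564

1 2.599 15.597 22.225
2 3.069 11.536 48.462
3 2.639 8.532 71.026
4 2.270 6.310 90.432
final: 90.432 9.564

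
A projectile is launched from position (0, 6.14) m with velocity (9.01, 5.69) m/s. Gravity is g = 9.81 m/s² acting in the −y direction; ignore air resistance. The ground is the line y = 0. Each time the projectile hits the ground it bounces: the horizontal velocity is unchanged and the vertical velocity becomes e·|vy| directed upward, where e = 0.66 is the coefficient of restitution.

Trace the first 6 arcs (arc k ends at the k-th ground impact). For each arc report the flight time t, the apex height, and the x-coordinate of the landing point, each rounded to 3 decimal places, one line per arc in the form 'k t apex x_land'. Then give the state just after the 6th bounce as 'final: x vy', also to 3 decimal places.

1 1.840 7.790 16.581
2 1.664 3.393 31.569
3 1.098 1.478 41.461
4 0.725 0.644 47.990
5 0.478 0.280 52.299
6 0.316 0.122 55.143
final: 55.143 1.022

Arc 1: start y=6.140, vy=5.690 → t=1.840, apex=7.790, x_land=16.581, impact vy=-12.363
  bounce: vy ← 0.66·12.363 = 8.160
Arc 2: start y=0.000, vy=8.160 → t=1.664, apex=3.393, x_land=31.569, impact vy=-8.160
  bounce: vy ← 0.66·8.160 = 5.385
Arc 3: start y=0.000, vy=5.385 → t=1.098, apex=1.478, x_land=41.461, impact vy=-5.385
  bounce: vy ← 0.66·5.385 = 3.554
Arc 4: start y=0.000, vy=3.554 → t=0.725, apex=0.644, x_land=47.990, impact vy=-3.554
  bounce: vy ← 0.66·3.554 = 2.346
Arc 5: start y=0.000, vy=2.346 → t=0.478, apex=0.280, x_land=52.299, impact vy=-2.346
  bounce: vy ← 0.66·2.346 = 1.548
Arc 6: start y=0.000, vy=1.548 → t=0.316, apex=0.122, x_land=55.143, impact vy=-1.548
  bounce: vy ← 0.66·1.548 = 1.022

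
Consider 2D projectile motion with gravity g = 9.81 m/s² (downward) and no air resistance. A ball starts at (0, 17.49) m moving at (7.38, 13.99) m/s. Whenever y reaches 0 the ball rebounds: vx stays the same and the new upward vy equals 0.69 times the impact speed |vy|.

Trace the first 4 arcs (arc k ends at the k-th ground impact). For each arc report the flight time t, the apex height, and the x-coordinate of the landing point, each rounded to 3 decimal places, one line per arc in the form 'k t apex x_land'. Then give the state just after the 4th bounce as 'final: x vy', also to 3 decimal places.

1 3.792 27.466 27.988
2 3.266 13.076 52.088
3 2.253 6.226 68.716
4 1.555 2.964 80.190
final: 80.190 5.262

Arc 1: start y=17.490, vy=13.990 → t=3.792, apex=27.466, x_land=27.988, impact vy=-23.214
  bounce: vy ← 0.69·23.214 = 16.017
Arc 2: start y=0.000, vy=16.017 → t=3.266, apex=13.076, x_land=52.088, impact vy=-16.017
  bounce: vy ← 0.69·16.017 = 11.052
Arc 3: start y=0.000, vy=11.052 → t=2.253, apex=6.226, x_land=68.716, impact vy=-11.052
  bounce: vy ← 0.69·11.052 = 7.626
Arc 4: start y=0.000, vy=7.626 → t=1.555, apex=2.964, x_land=80.190, impact vy=-7.626
  bounce: vy ← 0.69·7.626 = 5.262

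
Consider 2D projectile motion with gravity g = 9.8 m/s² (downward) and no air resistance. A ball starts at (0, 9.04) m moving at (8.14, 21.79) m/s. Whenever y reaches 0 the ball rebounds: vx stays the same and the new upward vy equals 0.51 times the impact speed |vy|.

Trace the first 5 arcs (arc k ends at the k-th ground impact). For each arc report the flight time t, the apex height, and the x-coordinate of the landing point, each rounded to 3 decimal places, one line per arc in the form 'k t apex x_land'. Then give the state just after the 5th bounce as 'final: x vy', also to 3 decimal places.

1 4.829 33.265 39.308
2 2.658 8.652 60.941
3 1.355 2.250 71.974
4 0.691 0.585 77.601
5 0.353 0.152 80.470
final: 80.470 0.881

Arc 1: start y=9.040, vy=21.790 → t=4.829, apex=33.265, x_land=39.308, impact vy=-25.534
  bounce: vy ← 0.51·25.534 = 13.022
Arc 2: start y=0.000, vy=13.022 → t=2.658, apex=8.652, x_land=60.941, impact vy=-13.022
  bounce: vy ← 0.51·13.022 = 6.641
Arc 3: start y=0.000, vy=6.641 → t=1.355, apex=2.250, x_land=71.974, impact vy=-6.641
  bounce: vy ← 0.51·6.641 = 3.387
Arc 4: start y=0.000, vy=3.387 → t=0.691, apex=0.585, x_land=77.601, impact vy=-3.387
  bounce: vy ← 0.51·3.387 = 1.727
Arc 5: start y=0.000, vy=1.727 → t=0.353, apex=0.152, x_land=80.470, impact vy=-1.727
  bounce: vy ← 0.51·1.727 = 0.881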